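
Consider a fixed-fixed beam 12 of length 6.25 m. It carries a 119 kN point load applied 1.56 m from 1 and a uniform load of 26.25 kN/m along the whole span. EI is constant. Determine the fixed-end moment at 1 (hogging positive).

M_1 = 190 kN·m

Release both end moments; the primary structure is a simply-supported span 12 with redundants M_1 and M_2.
Simple-span end rotations at 1 and 2 under the given loads:
  at 1: point load 119 at a = 1.56: Pab(L + b)/(6LEI) = 254/EI
  at 2: point load 119 at a = 1.56: Pab(L + a)/(6LEI) = 181.3/EI
  at 1: UDL 26.25: wL³/(24EI) = 267/EI
  at 2: UDL 26.25: wL³/(24EI) = 267/EI
  θ_10 = 521/EI,  θ_20 = 448.4/EI
Flexibility coefficients: a unit moment at one end gives L/(3EI) there and L/(6EI) at the far end, so f₁₁ = f₂₂ = 2.083/EI and f₁₂ = f₂₁ = 1.042/EI.
Compatibility — zero rotation at each built-in end:
  2.083 M_1 + 1.042 M_2 = 521
  1.042 M_1 + 2.083 M_2 = 448.4
Solving the pair gives M_1 = 190 kN·m and M_2 = 120.2 kN·m (hogging).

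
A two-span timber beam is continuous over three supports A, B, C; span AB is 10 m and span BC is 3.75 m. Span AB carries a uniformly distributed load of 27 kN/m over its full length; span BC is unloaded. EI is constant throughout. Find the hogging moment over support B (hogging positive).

M_B = 245.5 kN·m

Insert a hinge at B; M_B is the redundant, and each span becomes simply supported.
Discontinuity in slope at B on the released structure — sum the simple-span end rotations:
  span AB: UDL 27: wL³/(24EI) = 1125/EI
  relative rotation θ_0 = (1125 + 0)/EI = 1125/EI
A unit hogging moment at B produces rotation L₁/(3EI) + L₂/(3EI) = 4.583/EI.
Slope continuity at B: θ_0 = M_B·4.583/EI, so M_B = 1125/4.583 = 245.5 kN·m (hogging).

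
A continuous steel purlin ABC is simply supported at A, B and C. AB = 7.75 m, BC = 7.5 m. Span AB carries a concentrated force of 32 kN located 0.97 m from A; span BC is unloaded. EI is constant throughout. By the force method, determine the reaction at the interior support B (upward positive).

R_B = 6.042 kN

Insert a hinge at B; M_B is the redundant, and each span becomes simply supported.
End slopes at the hinge B, treating each span as simply supported:
  span AB: point load 32 at a = 0.97: Pab(L + a)/(6LEI) = 39.47/EI
  relative rotation θ_0 = (39.47 + 0)/EI = 39.47/EI
A unit hogging moment at B produces rotation L₁/(3EI) + L₂/(3EI) = 5.083/EI.
Slope continuity at B: θ_0 = M_B·5.083/EI, so M_B = 39.47/5.083 = 7.764 kN·m (hogging).
Span AB, ΣM about A with M_B applied at B: R_B^{AB}·7.75 = 31.04 + 7.764, so R_B^{AB} = 5.007 kN and R_A = 32 − 5.007 = 26.99 kN.
Span BC, ΣM about C: R_B^{BC}·7.5 = 0 + 7.764, so R_B^{BC} = 1.035 kN and R_C = 0 − 1.035 = -1.035 kN.
R_B = 5.007 + 1.035 = 6.042 kN.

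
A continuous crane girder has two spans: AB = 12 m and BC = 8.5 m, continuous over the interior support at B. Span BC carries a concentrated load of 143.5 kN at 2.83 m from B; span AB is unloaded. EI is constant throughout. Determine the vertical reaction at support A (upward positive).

Take M_B as the redundant. Released structure: two simple spans AB and BC with a hinge at B.
Rotations at B on the released spans (each span's end-slope, ×1/EI):
  span BC: point load 143.5 at a = 2.83: Pab(L + b)/(6LEI) = 639.8/EI
  relative rotation θ_0 = (0 + 639.8)/EI = 639.8/EI
A unit hogging moment at B produces rotation L₁/(3EI) + L₂/(3EI) = 6.833/EI.
Slope continuity at B: θ_0 = M_B·6.833/EI, so M_B = 639.8/6.833 = 93.62 kN·m (hogging).
Span AB, ΣM about A with M_B applied at B: R_B^{AB}·12 = 0 + 93.62, so R_B^{AB} = 7.802 kN and R_A = 0 − 7.802 = -7.802 kN.

R_A = -7.802 kN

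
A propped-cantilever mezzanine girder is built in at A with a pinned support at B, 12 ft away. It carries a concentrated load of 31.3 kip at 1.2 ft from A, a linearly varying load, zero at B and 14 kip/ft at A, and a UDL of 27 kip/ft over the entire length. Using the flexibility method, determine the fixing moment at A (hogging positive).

M_A = 652.5 kip·ft

Take the reaction at B as the redundant and release it; the primary structure is a cantilever fixed at A.
Primary-structure tip deflection at B by superposition:
  point load 31.3 at a = 1.2: Pa²(3L − a)/(6EI) = 261.4/EI
  triangular load, peak 14 at the fixed end: w₀L⁴/(30EI) = 9677/EI
  UDL 27: wL⁴/(8EI) = 69984/EI
  δ_0 = 79922/EI
Flexibility coefficient — unit upward force at B: δ_{BB} = L³/(3EI) = 576/EI.
Compatibility at B: δ_0 − R_B·δ_{BB} = 0, so R_B = 79922/576 = 138.8 kip.
Moment equilibrium about A: M_A = Σ(load moments about A) − R_B·L = 2318 − 138.8×12 = 652.5 kip·ft.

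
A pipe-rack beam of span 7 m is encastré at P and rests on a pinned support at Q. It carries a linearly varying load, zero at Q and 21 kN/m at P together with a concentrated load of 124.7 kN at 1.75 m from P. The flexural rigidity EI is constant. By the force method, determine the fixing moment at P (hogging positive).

Remove the prop at Q; the released (primary) structure is a cantilever built in at P.
Free-end deflection of the primary structure under the applied loading (downward +):
  triangular load, peak 21 at the fixed end: w₀L⁴/(30EI) = 1681/EI
  point load 124.7 at a = 1.75: Pa²(3L − a)/(6EI) = 1225/EI
  δ_0 = 2906/EI
Tip deflection under a unit load at Q: L³/(3EI) = 114.3/EI.
Compatibility at Q: δ_0 − R_Q·δ_{QQ} = 0, so R_Q = 2906/114.3 = 25.42 kN.
Moment equilibrium about P: M_P = Σ(load moments about P) − R_Q·L = 389.7 − 25.42×7 = 211.8 kN·m.

M_P = 211.8 kN·m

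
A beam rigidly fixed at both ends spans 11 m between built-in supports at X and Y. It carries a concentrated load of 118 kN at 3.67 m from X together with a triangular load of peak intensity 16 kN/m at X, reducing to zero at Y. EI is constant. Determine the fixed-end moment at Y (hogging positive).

Take the two fixed-end moments M_X, M_Y as redundants; the released structure is the simple span XY.
On the primary (simply-supported) span, the end slopes from the loading are:
  at X: point load 118 at a = 3.67: Pab(L + b)/(6LEI) = 881.6/EI
  at Y: point load 118 at a = 3.67: Pab(L + a)/(6LEI) = 705.6/EI
  at X: triangular load, peak 16: w₀L³/(45EI) = 473.2/EI
  at Y: triangular load, peak 16: 7w₀L³/(360EI) = 414.1/EI
  θ_X0 = 1355/EI,  θ_Y0 = 1120/EI
Flexibility coefficients: a unit moment at one end gives L/(3EI) there and L/(6EI) at the far end, so f₁₁ = f₂₂ = 3.667/EI and f₁₂ = f₂₁ = 1.833/EI.
Compatibility — zero rotation at each built-in end:
  3.667 M_X + 1.833 M_Y = 1355
  1.833 M_X + 3.667 M_Y = 1120
Solving the pair gives M_X = 289.1 kN·m and M_Y = 160.8 kN·m (hogging).

M_Y = 160.8 kN·m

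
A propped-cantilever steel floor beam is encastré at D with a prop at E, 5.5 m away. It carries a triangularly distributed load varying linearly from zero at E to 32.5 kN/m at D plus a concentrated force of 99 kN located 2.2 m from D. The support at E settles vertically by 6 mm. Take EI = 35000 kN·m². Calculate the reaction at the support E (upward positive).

Take the reaction at E as the redundant and release it; the primary structure is a cantilever fixed at D.
Deflection at E on the released cantilever, summing each load's contribution:
  triangular load, peak 32.5 at the fixed end: w₀L⁴/(30EI) = 991.3/EI
  point load 99 at a = 2.2: Pa²(3L − a)/(6EI) = 1142/EI
  δ_0 = 2133/EI
Tip deflection under a unit load at E: L³/(3EI) = 55.46/EI.
With EI = 35000 kN·m²: δ_0 = 0.060952 m and δ_{EE} = 0.001585 m/kN.
Compatibility — the beam at E must follow the support down by 0.006 m: δ_0 − R_E·δ_{EE} = 0.006, so R_E = (0.060952 − 0.006)/0.001585 = 34.68 kN.

R_E = 34.68 kN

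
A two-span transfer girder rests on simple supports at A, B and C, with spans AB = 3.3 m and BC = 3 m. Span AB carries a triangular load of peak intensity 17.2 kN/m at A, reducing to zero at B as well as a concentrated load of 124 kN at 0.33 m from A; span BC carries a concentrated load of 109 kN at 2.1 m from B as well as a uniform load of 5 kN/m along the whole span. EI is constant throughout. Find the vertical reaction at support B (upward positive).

Take M_B as the redundant. Released structure: two simple spans AB and BC with a hinge at B.
Discontinuity in slope at B on the released structure — sum the simple-span end rotations:
  span AB: triangular load, peak 17.2: 7w₀L³/(360EI) = 12.02/EI
  span AB: point load 124 at a = 0.33: Pab(L + a)/(6LEI) = 22.28/EI
  span BC: point load 109 at a = 2.1: Pab(L + b)/(6LEI) = 44.64/EI
  span BC: UDL 5: wL³/(24EI) = 5.625/EI
  relative rotation θ_0 = (34.3 + 50.26)/EI = 84.56/EI
A unit hogging moment at B produces rotation L₁/(3EI) + L₂/(3EI) = 2.1/EI.
Slope continuity at B: θ_0 = M_B·2.1/EI, so M_B = 84.56/2.1 = 40.27 kN·m (hogging).
Span AB, ΣM about A with M_B applied at B: R_B^{AB}·3.3 = 72.14 + 40.27, so R_B^{AB} = 34.06 kN and R_A = 152.4 − 34.06 = 118.3 kN.
Span BC, ΣM about C: R_B^{BC}·3 = 120.6 + 40.27, so R_B^{BC} = 53.62 kN and R_C = 124 − 53.62 = 70.38 kN.
R_B = 34.06 + 53.62 = 87.68 kN.

R_B = 87.68 kN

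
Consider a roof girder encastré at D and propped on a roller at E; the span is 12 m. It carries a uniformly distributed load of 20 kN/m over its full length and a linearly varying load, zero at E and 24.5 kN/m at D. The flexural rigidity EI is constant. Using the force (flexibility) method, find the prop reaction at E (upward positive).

Take the reaction at E as the redundant and release it; the primary structure is a cantilever fixed at D.
Primary-structure tip deflection at E by superposition:
  UDL 20: wL⁴/(8EI) = 51840/EI
  triangular load, peak 24.5 at the fixed end: w₀L⁴/(30EI) = 16934/EI
  δ_0 = 68774/EI
Tip deflection under a unit load at E: L³/(3EI) = 576/EI.
Compatibility at E: δ_0 − R_E·δ_{EE} = 0, so R_E = 68774/576 = 119.4 kN.

R_E = 119.4 kN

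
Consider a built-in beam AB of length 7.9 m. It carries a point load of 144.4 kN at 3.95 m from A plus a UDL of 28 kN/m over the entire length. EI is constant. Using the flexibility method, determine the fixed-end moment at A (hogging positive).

Take the two fixed-end moments M_A, M_B as redundants; the released structure is the simple span AB.
End rotations of the released simple span under the applied load (×1/EI):
  at A: point load 144.4 at a = 3.95: Pab(L + b)/(6LEI) = 563.3/EI
  at B: point load 144.4 at a = 3.95: Pab(L + a)/(6LEI) = 563.3/EI
  at A: UDL 28: wL³/(24EI) = 575.2/EI
  at B: UDL 28: wL³/(24EI) = 575.2/EI
  θ_A0 = 1138/EI,  θ_B0 = 1138/EI
Flexibility coefficients: a unit moment at one end gives L/(3EI) there and L/(6EI) at the far end, so f₁₁ = f₂₂ = 2.633/EI and f₁₂ = f₂₁ = 1.317/EI.
Compatibility — zero rotation at each built-in end:
  2.633 M_A + 1.317 M_B = 1138
  1.317 M_A + 2.633 M_B = 1138
Solving the pair gives M_A = 288.2 kN·m and M_B = 288.2 kN·m (hogging).

M_A = 288.2 kN·m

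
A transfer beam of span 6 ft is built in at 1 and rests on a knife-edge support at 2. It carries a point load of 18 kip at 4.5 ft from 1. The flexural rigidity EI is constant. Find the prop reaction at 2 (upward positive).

R_2 = 11.39 kip

Choose R_2 as the redundant. The primary structure is the cantilever fixed at 1.
Downward deflection at the released point 2 due to the loads:
  point load 18 at a = 4.5: Pa²(3L − a)/(6EI) = 820.1/EI
Tip deflection under a unit load at 2: L³/(3EI) = 72/EI.
The prop prevents deflection at 2: R_2 = δ_0/δ_{22} = 820.1/72 = 11.39 kip.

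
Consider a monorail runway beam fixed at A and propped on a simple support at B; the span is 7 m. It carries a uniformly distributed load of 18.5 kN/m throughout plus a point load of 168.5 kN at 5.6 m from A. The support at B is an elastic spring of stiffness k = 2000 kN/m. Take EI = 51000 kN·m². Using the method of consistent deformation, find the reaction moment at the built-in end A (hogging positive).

M_A = 440 kN·m

Take the reaction at B as the redundant and release it; the primary structure is a cantilever fixed at A.
Deflection at B on the released cantilever, summing each load's contribution:
  UDL 18.5: wL⁴/(8EI) = 5552/EI
  point load 168.5 at a = 5.6: Pa²(3L − a)/(6EI) = 13563/EI
  δ_0 = 19115/EI
Flexibility coefficient — unit upward force at B: δ_{BB} = L³/(3EI) = 114.3/EI.
With EI = 51000 kN·m²: δ_0 = 0.3748 m and δ_{BB} = 0.002242 m/kN.
Compatibility — the spring shortens by R_B/k under the reaction it provides: δ_0 − R_B·δ_{BB} = R_B/k. With 1/k = 0.0005 m/kN, R_B = δ_0 / (δ_{BB} + 1/k) = 0.3748 / (0.002242 + 0.0005) = 136.7 kN.
Moment equilibrium about A: M_A = Σ(load moments about A) − R_B·L = 1397 − 136.7×7 = 440 kN·m.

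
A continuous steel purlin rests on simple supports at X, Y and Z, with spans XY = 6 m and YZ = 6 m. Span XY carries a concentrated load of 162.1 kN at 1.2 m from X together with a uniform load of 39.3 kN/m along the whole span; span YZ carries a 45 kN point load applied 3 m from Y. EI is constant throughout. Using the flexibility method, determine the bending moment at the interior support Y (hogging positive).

Take M_Y as the redundant. Released structure: two simple spans XY and YZ with a hinge at Y.
End slopes at the hinge Y, treating each span as simply supported:
  span XY: point load 162.1 at a = 1.2: Pab(L + a)/(6LEI) = 186.7/EI
  span XY: UDL 39.3: wL³/(24EI) = 353.7/EI
  span YZ: point load 45 at a = 3: Pab(L + b)/(6LEI) = 101.2/EI
  relative rotation θ_0 = (540.4 + 101.2)/EI = 641.7/EI
A unit hogging moment at Y produces rotation L₁/(3EI) + L₂/(3EI) = 4/EI.
Slope continuity at Y: θ_0 = M_Y·4/EI, so M_Y = 641.7/4 = 160.4 kN·m (hogging).

M_Y = 160.4 kN·m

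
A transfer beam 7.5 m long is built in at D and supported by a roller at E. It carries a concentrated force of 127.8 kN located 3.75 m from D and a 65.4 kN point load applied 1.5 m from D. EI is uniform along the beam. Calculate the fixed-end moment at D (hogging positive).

Release the roller at E. Primary structure: cantilever fixed at D.
Downward deflection at the released point E due to the loads:
  point load 127.8 at a = 3.75: Pa²(3L − a)/(6EI) = 5616/EI
  point load 65.4 at a = 1.5: Pa²(3L − a)/(6EI) = 515/EI
  δ_0 = 6131/EI
Tip deflection under a unit load at E: L³/(3EI) = 140.6/EI.
Compatibility at E: δ_0 − R_E·δ_{EE} = 0, so R_E = 6131/140.6 = 43.6 kN.
Moment equilibrium about D: M_D = Σ(load moments about D) − R_E·L = 577.4 − 43.6×7.5 = 250.4 kN·m.

M_D = 250.4 kN·m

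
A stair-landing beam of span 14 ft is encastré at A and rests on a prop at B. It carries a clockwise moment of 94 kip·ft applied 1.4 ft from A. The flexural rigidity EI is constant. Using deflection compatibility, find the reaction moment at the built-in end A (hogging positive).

Take the reaction at B as the redundant and release it; the primary structure is a cantilever fixed at A.
Deflection at B on the released cantilever, summing each load's contribution:
  clockwise couple 94 at a = 1.4: M₀a(2L − a)/(2EI) = 1750/EI
Flexibility coefficient — unit upward force at B: δ_{BB} = L³/(3EI) = 914.7/EI.
Compatibility at B: δ_0 − R_B·δ_{BB} = 0, so R_B = 1750/914.7 = 1.914 kip.
Moment equilibrium about A: M_A = Σ(load moments about A) − R_B·L = 94 − 1.914×14 = 67.21 kip·ft.

M_A = 67.21 kip·ft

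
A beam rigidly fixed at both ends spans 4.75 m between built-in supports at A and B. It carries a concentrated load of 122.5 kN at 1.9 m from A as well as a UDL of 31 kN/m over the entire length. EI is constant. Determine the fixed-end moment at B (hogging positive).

Take the two fixed-end moments M_A, M_B as redundants; the released structure is the simple span AB.
End rotations of the released simple span under the applied load (×1/EI):
  at A: point load 122.5 at a = 1.9: Pab(L + b)/(6LEI) = 176.9/EI
  at B: point load 122.5 at a = 1.9: Pab(L + a)/(6LEI) = 154.8/EI
  at A: UDL 31: wL³/(24EI) = 138.4/EI
  at B: UDL 31: wL³/(24EI) = 138.4/EI
  θ_A0 = 315.3/EI,  θ_B0 = 293.2/EI
Flexibility coefficients: a unit moment at one end gives L/(3EI) there and L/(6EI) at the far end, so f₁₁ = f₂₂ = 1.583/EI and f₁₂ = f₂₁ = 0.7917/EI.
Compatibility — zero rotation at each built-in end:
  1.583 M_A + 0.7917 M_B = 315.3
  0.7917 M_A + 1.583 M_B = 293.2
Solving the pair gives M_A = 142.1 kN·m and M_B = 114.1 kN·m (hogging).

M_B = 114.1 kN·m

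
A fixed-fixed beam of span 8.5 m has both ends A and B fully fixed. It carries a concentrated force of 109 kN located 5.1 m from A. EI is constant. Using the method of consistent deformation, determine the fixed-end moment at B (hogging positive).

Take the two fixed-end moments M_A, M_B as redundants; the released structure is the simple span AB.
Simple-span end rotations at A and B under the given loads:
  at A: point load 109 at a = 5.1: Pab(L + b)/(6LEI) = 441/EI
  at B: point load 109 at a = 5.1: Pab(L + a)/(6LEI) = 504/EI
  θ_A0 = 441/EI,  θ_B0 = 504/EI
Flexibility coefficients: a unit moment at one end gives L/(3EI) there and L/(6EI) at the far end, so f₁₁ = f₂₂ = 2.833/EI and f₁₂ = f₂₁ = 1.417/EI.
Compatibility — zero rotation at each built-in end:
  2.833 M_A + 1.417 M_B = 441
  1.417 M_A + 2.833 M_B = 504
Solving the pair gives M_A = 88.94 kN·m and M_B = 133.4 kN·m (hogging).

M_B = 133.4 kN·m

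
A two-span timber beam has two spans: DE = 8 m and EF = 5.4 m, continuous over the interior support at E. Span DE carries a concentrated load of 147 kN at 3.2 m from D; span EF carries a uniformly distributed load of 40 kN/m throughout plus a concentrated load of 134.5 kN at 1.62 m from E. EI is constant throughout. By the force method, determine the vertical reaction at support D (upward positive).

Release continuity at E by inserting a hinge; the redundant is the internal moment M_E. The primary structure is two simply-supported spans DE and EF.
Rotations at E on the released spans (each span's end-slope, ×1/EI):
  span DE: point load 147 at a = 3.2: Pab(L + a)/(6LEI) = 526.8/EI
  span EF: UDL 40: wL³/(24EI) = 262.4/EI
  span EF: point load 134.5 at a = 1.62: Pab(L + b)/(6LEI) = 233.4/EI
  relative rotation θ_0 = (526.8 + 495.8)/EI = 1023/EI
A unit hogging moment at E produces rotation L₁/(3EI) + L₂/(3EI) = 4.467/EI.
Compatibility: M_E·(L₁+L₂)/(3EI) = θ_0, giving M_E = 229 kN·m (hogging).
Span DE, ΣM about D with M_E applied at E: R_E^{DE}·8 = 470.4 + 229, so R_E^{DE} = 87.42 kN and R_D = 147 − 87.42 = 59.58 kN.

R_D = 59.58 kN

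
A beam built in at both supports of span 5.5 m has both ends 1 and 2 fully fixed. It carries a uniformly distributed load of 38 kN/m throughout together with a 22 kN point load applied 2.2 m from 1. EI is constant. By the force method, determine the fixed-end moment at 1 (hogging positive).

Take the two fixed-end moments M_1, M_2 as redundants; the released structure is the simple span 12.
Simple-span end rotations at 1 and 2 under the given loads:
  at 1: UDL 38: wL³/(24EI) = 263.4/EI
  at 2: UDL 38: wL³/(24EI) = 263.4/EI
  at 1: point load 22 at a = 2.2: Pab(L + b)/(6LEI) = 42.59/EI
  at 2: point load 22 at a = 2.2: Pab(L + a)/(6LEI) = 37.27/EI
  θ_10 = 306/EI,  θ_20 = 300.7/EI
Flexibility coefficients: a unit moment at one end gives L/(3EI) there and L/(6EI) at the far end, so f₁₁ = f₂₂ = 1.833/EI and f₁₂ = f₂₁ = 0.9167/EI.
Compatibility — zero rotation at each built-in end:
  1.833 M_1 + 0.9167 M_2 = 306
  0.9167 M_1 + 1.833 M_2 = 300.7
Solving the pair gives M_1 = 113.2 kN·m and M_2 = 107.4 kN·m (hogging).

M_1 = 113.2 kN·m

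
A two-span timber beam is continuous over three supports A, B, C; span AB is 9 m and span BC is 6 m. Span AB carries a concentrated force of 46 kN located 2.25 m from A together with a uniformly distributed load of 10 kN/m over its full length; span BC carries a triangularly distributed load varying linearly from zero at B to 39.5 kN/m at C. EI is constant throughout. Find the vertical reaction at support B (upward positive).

R_B = 130.2 kN

Insert a hinge at B; M_B is the redundant, and each span becomes simply supported.
End slopes at the hinge B, treating each span as simply supported:
  span AB: point load 46 at a = 2.25: Pab(L + a)/(6LEI) = 145.5/EI
  span AB: UDL 10: wL³/(24EI) = 303.8/EI
  span BC: triangular load, peak 39.5: 7w₀L³/(360EI) = 165.9/EI
  relative rotation θ_0 = (449.3 + 165.9)/EI = 615.2/EI
A unit hogging moment at B produces rotation L₁/(3EI) + L₂/(3EI) = 5/EI.
Slope continuity at B: θ_0 = M_B·5/EI, so M_B = 615.2/5 = 123 kN·m (hogging).
Span AB, ΣM about A with M_B applied at B: R_B^{AB}·9 = 508.5 + 123, so R_B^{AB} = 70.17 kN and R_A = 136 − 70.17 = 65.83 kN.
Span BC, ΣM about C: R_B^{BC}·6 = 237 + 123, so R_B^{BC} = 60.01 kN and R_C = 118.5 − 60.01 = 58.49 kN.
R_B = 70.17 + 60.01 = 130.2 kN.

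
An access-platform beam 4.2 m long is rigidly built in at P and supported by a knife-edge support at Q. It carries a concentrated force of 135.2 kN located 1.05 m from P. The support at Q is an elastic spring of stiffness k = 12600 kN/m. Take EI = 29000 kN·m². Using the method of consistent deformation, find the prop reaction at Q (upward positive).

Choose R_Q as the redundant. The primary structure is the cantilever fixed at P.
Primary-structure tip deflection at Q by superposition:
  point load 135.2 at a = 1.05: Pa²(3L − a)/(6EI) = 286.9/EI
Flexibility coefficient — unit upward force at Q: δ_{QQ} = L³/(3EI) = 24.7/EI.
With EI = 29000 kN·m²: δ_0 = 0.009894 m and δ_{QQ} = 0.000852 m/kN.
Compatibility — the spring shortens by R_Q/k under the reaction it provides: δ_0 − R_Q·δ_{QQ} = R_Q/k. With 1/k = 0.000079 m/kN, R_Q = δ_0 / (δ_{QQ} + 1/k) = 0.009894 / (0.000852 + 0.000079) = 10.63 kN.

R_Q = 10.63 kN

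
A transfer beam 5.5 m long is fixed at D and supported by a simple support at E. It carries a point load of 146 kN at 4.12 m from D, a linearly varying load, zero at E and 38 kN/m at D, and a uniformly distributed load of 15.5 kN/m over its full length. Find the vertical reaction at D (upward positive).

R_D = 190.7 kN

Take the reaction at E as the redundant and release it; the primary structure is a cantilever fixed at D.
Downward deflection at the released point E due to the loads:
  point load 146 at a = 4.12: Pa²(3L − a)/(6EI) = 5113/EI
  triangular load, peak 38 at the fixed end: w₀L⁴/(30EI) = 1159/EI
  UDL 15.5: wL⁴/(8EI) = 1773/EI
  δ_0 = 8045/EI
Tip deflection under a unit load at E: L³/(3EI) = 55.46/EI.
Compatibility at E: δ_0 − R_E·δ_{EE} = 0, so R_E = 8045/55.46 = 145.1 kN.
Vertical equilibrium: R_D = ΣP − R_E = 335.8 − 145.1 = 190.7 kN.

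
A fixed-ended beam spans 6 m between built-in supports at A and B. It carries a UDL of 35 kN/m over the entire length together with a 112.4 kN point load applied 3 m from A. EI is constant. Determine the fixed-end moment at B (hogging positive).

M_B = 189.3 kN·m

Take the two fixed-end moments M_A, M_B as redundants; the released structure is the simple span AB.
End rotations of the released simple span under the applied load (×1/EI):
  at A: UDL 35: wL³/(24EI) = 315/EI
  at B: UDL 35: wL³/(24EI) = 315/EI
  at A: point load 112.4 at a = 3: Pab(L + b)/(6LEI) = 252.9/EI
  at B: point load 112.4 at a = 3: Pab(L + a)/(6LEI) = 252.9/EI
  θ_A0 = 567.9/EI,  θ_B0 = 567.9/EI
Flexibility coefficients: a unit moment at one end gives L/(3EI) there and L/(6EI) at the far end, so f₁₁ = f₂₂ = 2/EI and f₁₂ = f₂₁ = 1/EI.
Compatibility — zero rotation at each built-in end:
  2 M_A + 1 M_B = 567.9
  1 M_A + 2 M_B = 567.9
Solving the pair gives M_A = 189.3 kN·m and M_B = 189.3 kN·m (hogging).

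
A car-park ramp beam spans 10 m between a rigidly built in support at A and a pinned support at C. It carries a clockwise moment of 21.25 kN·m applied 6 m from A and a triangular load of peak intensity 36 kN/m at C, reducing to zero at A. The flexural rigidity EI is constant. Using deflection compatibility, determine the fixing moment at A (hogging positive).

Release the roller at C. Primary structure: cantilever fixed at A.
Downward deflection at the released point C due to the loads:
  clockwise couple 21.25 at a = 6: M₀a(2L − a)/(2EI) = 892.5/EI
  triangular load, peak 36 at the free end: 11w₀L⁴/(120EI) = 33000/EI
  δ_0 = 33892/EI
Flexibility coefficient — unit upward force at C: δ_{CC} = L³/(3EI) = 333.3/EI.
The prop prevents deflection at C: R_C = δ_0/δ_{CC} = 33892/333.3 = 101.7 kN.
Moment equilibrium about A: M_A = Σ(load moments about A) − R_C·L = 1221 − 101.7×10 = 204.5 kN·m.

M_A = 204.5 kN·m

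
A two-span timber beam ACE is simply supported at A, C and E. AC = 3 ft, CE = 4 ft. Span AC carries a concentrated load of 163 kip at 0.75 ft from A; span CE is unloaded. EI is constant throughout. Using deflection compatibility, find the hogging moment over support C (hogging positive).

Release continuity at C by inserting a hinge; the redundant is the internal moment M_C. The primary structure is two simply-supported spans AC and CE.
Discontinuity in slope at C on the released structure — sum the simple-span end rotations:
  span AC: point load 163 at a = 0.75: Pab(L + a)/(6LEI) = 57.3/EI
  relative rotation θ_0 = (57.3 + 0)/EI = 57.3/EI
A unit hogging moment at C produces rotation L₁/(3EI) + L₂/(3EI) = 2.333/EI.
Slope continuity at C: θ_0 = M_C·2.333/EI, so M_C = 57.3/2.333 = 24.56 kip·ft (hogging).

M_C = 24.56 kip·ft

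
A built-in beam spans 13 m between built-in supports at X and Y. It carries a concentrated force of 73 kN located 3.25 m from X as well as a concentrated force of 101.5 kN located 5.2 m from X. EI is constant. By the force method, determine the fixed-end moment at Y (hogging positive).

Release both end moments; the primary structure is a simply-supported span XY with redundants M_X and M_Y.
On the primary (simply-supported) span, the end slopes from the loading are:
  at X: point load 73 at a = 3.25: Pab(L + b)/(6LEI) = 674.7/EI
  at Y: point load 73 at a = 3.25: Pab(L + a)/(6LEI) = 481.9/EI
  at X: point load 101.5 at a = 5.2: Pab(L + b)/(6LEI) = 1098/EI
  at Y: point load 101.5 at a = 5.2: Pab(L + a)/(6LEI) = 960.6/EI
  θ_X0 = 1773/EI,  θ_Y0 = 1443/EI
Flexibility coefficients: a unit moment at one end gives L/(3EI) there and L/(6EI) at the far end, so f₁₁ = f₂₂ = 4.333/EI and f₁₂ = f₂₁ = 2.167/EI.
Compatibility — zero rotation at each built-in end:
  4.333 M_X + 2.167 M_Y = 1773
  2.167 M_X + 4.333 M_Y = 1443
Solving the pair gives M_X = 323.5 kN·m and M_Y = 171.2 kN·m (hogging).

M_Y = 171.2 kN·m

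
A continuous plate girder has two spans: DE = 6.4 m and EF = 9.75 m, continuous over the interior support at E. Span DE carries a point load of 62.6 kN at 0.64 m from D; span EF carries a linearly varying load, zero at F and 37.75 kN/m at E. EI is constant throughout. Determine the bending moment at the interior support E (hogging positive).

M_E = 152.3 kN·m

Insert a hinge at E; M_E is the redundant, and each span becomes simply supported.
Discontinuity in slope at E on the released structure — sum the simple-span end rotations:
  span DE: point load 62.6 at a = 0.64: Pab(L + a)/(6LEI) = 42.31/EI
  span EF: triangular load, peak 37.75: w₀L³/(45EI) = 777.5/EI
  relative rotation θ_0 = (42.31 + 777.5)/EI = 819.8/EI
A unit hogging moment at E produces rotation L₁/(3EI) + L₂/(3EI) = 5.383/EI.
Slope continuity at E: θ_0 = M_E·5.383/EI, so M_E = 819.8/5.383 = 152.3 kN·m (hogging).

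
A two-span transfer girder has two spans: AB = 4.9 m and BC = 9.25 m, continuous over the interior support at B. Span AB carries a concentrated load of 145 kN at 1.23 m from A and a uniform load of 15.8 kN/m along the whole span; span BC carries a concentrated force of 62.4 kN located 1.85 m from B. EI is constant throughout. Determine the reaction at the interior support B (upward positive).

R_B = 156.2 kN

Release continuity at B by inserting a hinge; the redundant is the internal moment M_B. The primary structure is two simply-supported spans AB and BC.
Discontinuity in slope at B on the released structure — sum the simple-span end rotations:
  span AB: point load 145 at a = 1.23: Pab(L + a)/(6LEI) = 136.5/EI
  span AB: UDL 15.8: wL³/(24EI) = 77.45/EI
  span BC: point load 62.4 at a = 1.85: Pab(L + b)/(6LEI) = 256.3/EI
  relative rotation θ_0 = (213.9 + 256.3)/EI = 470.2/EI
A unit hogging moment at B produces rotation L₁/(3EI) + L₂/(3EI) = 4.717/EI.
Slope continuity at B: θ_0 = M_B·4.717/EI, so M_B = 470.2/4.717 = 99.69 kN·m (hogging).
Span AB, ΣM about A with M_B applied at B: R_B^{AB}·4.9 = 368 + 99.69, so R_B^{AB} = 95.45 kN and R_A = 222.4 − 95.45 = 127 kN.
Span BC, ΣM about C: R_B^{BC}·9.25 = 461.8 + 99.69, so R_B^{BC} = 60.7 kN and R_C = 62.4 − 60.7 = 1.703 kN.
R_B = 95.45 + 60.7 = 156.2 kN.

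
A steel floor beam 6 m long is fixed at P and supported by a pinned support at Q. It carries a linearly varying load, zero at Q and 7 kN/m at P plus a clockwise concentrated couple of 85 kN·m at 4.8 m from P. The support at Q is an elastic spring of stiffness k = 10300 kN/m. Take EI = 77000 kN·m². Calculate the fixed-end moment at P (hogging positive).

M_P = -6.716 kN·m

Release the roller at Q. Primary structure: cantilever fixed at P.
Primary-structure tip deflection at Q by superposition:
  triangular load, peak 7 at the fixed end: w₀L⁴/(30EI) = 302.4/EI
  clockwise couple 85 at a = 4.8: M₀a(2L − a)/(2EI) = 1469/EI
  δ_0 = 1771/EI
Tip deflection under a unit load at Q: L³/(3EI) = 72/EI.
With EI = 77000 kN·m²: δ_0 = 0.023003 m and δ_{QQ} = 0.000935 m/kN.
Compatibility — the spring shortens by R_Q/k under the reaction it provides: δ_0 − R_Q·δ_{QQ} = R_Q/k. With 1/k = 0.000097 m/kN, R_Q = δ_0 / (δ_{QQ} + 1/k) = 0.023003 / (0.000935 + 0.000097) = 22.29 kN.
Moment equilibrium about P: M_P = Σ(load moments about P) − R_Q·L = 127 − 22.29×6 = -6.716 kN·m.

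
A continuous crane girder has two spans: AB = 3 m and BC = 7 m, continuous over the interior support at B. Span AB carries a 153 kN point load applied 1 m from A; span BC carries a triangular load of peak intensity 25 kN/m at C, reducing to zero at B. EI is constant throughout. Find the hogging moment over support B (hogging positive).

M_B = 70.42 kN·m

Release continuity at B by inserting a hinge; the redundant is the internal moment M_B. The primary structure is two simply-supported spans AB and BC.
Rotations at B on the released spans (each span's end-slope, ×1/EI):
  span AB: point load 153 at a = 1: Pab(L + a)/(6LEI) = 68/EI
  span BC: triangular load, peak 25: 7w₀L³/(360EI) = 166.7/EI
  relative rotation θ_0 = (68 + 166.7)/EI = 234.7/EI
A unit hogging moment at B produces rotation L₁/(3EI) + L₂/(3EI) = 3.333/EI.
Compatibility: M_B·(L₁+L₂)/(3EI) = θ_0, giving M_B = 70.42 kN·m (hogging).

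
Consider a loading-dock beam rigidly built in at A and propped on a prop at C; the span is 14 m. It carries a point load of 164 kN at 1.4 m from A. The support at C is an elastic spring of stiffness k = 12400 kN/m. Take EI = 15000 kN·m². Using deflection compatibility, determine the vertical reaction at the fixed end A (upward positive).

Choose R_C as the redundant. The primary structure is the cantilever fixed at A.
Free-end deflection of the primary structure under the applied loading (downward +):
  point load 164 at a = 1.4: Pa²(3L − a)/(6EI) = 2175/EI
Flexibility coefficient — unit upward force at C: δ_{CC} = L³/(3EI) = 914.7/EI.
With EI = 15000 kN·m²: δ_0 = 0.14501 m and δ_{CC} = 0.060978 m/kN.
Compatibility — the spring shortens by R_C/k under the reaction it provides: δ_0 − R_C·δ_{CC} = R_C/k. With 1/k = 0.000081 m/kN, R_C = δ_0 / (δ_{CC} + 1/k) = 0.14501 / (0.060978 + 0.000081) = 2.375 kN.
Vertical equilibrium: R_A = ΣP − R_C = 164 − 2.375 = 161.6 kN.

R_A = 161.6 kN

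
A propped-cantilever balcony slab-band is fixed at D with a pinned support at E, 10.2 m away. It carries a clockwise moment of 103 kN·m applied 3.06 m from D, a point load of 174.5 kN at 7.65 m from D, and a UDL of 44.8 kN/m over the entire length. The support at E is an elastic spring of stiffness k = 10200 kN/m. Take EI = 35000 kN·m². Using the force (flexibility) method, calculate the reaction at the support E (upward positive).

Choose R_E as the redundant. The primary structure is the cantilever fixed at D.
Primary-structure tip deflection at E by superposition:
  clockwise couple 103 at a = 3.06: M₀a(2L − a)/(2EI) = 2733/EI
  point load 174.5 at a = 7.65: Pa²(3L − a)/(6EI) = 39062/EI
  UDL 44.8: wL⁴/(8EI) = 60616/EI
  δ_0 = 102410/EI
Flexibility coefficient — unit upward force at E: δ_{EE} = L³/(3EI) = 353.7/EI.
With EI = 35000 kN·m²: δ_0 = 2.926 m and δ_{EE} = 0.010107 m/kN.
Compatibility — the spring shortens by R_E/k under the reaction it provides: δ_0 − R_E·δ_{EE} = R_E/k. With 1/k = 0.000098 m/kN, R_E = δ_0 / (δ_{EE} + 1/k) = 2.926 / (0.010107 + 0.000098) = 286.7 kN.

R_E = 286.7 kN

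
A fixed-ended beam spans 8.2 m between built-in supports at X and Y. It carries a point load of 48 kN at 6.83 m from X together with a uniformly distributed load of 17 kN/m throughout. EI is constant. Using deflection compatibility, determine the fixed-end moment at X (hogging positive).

Release both end moments; the primary structure is a simply-supported span XY with redundants M_X and M_Y.
Simple-span end rotations at X and Y under the given loads:
  at X: point load 48 at a = 6.83: Pab(L + b)/(6LEI) = 87.36/EI
  at Y: point load 48 at a = 6.83: Pab(L + a)/(6LEI) = 137.2/EI
  at X: UDL 17: wL³/(24EI) = 390.6/EI
  at Y: UDL 17: wL³/(24EI) = 390.6/EI
  θ_X0 = 477.9/EI,  θ_Y0 = 527.8/EI
Flexibility coefficients: a unit moment at one end gives L/(3EI) there and L/(6EI) at the far end, so f₁₁ = f₂₂ = 2.733/EI and f₁₂ = f₂₁ = 1.367/EI.
Compatibility — zero rotation at each built-in end:
  2.733 M_X + 1.367 M_Y = 477.9
  1.367 M_X + 2.733 M_Y = 527.8
Solving the pair gives M_X = 104.4 kN·m and M_Y = 140.9 kN·m (hogging).

M_X = 104.4 kN·m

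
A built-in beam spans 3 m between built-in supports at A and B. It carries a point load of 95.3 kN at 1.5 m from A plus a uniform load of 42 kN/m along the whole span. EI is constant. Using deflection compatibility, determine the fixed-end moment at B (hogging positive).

Take the two fixed-end moments M_A, M_B as redundants; the released structure is the simple span AB.
End rotations of the released simple span under the applied load (×1/EI):
  at A: point load 95.3 at a = 1.5: Pab(L + b)/(6LEI) = 53.61/EI
  at B: point load 95.3 at a = 1.5: Pab(L + a)/(6LEI) = 53.61/EI
  at A: UDL 42: wL³/(24EI) = 47.25/EI
  at B: UDL 42: wL³/(24EI) = 47.25/EI
  θ_A0 = 100.9/EI,  θ_B0 = 100.9/EI
Flexibility coefficients: a unit moment at one end gives L/(3EI) there and L/(6EI) at the far end, so f₁₁ = f₂₂ = 1/EI and f₁₂ = f₂₁ = 0.5/EI.
Compatibility — zero rotation at each built-in end:
  1 M_A + 0.5 M_B = 100.9
  0.5 M_A + 1 M_B = 100.9
Solving the pair gives M_A = 67.24 kN·m and M_B = 67.24 kN·m (hogging).

M_B = 67.24 kN·m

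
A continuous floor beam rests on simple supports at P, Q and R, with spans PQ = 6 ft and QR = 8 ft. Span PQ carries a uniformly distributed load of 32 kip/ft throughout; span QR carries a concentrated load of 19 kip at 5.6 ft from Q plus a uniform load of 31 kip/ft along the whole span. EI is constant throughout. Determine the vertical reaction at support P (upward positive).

R_P = 60.12 kip

Take M_Q as the redundant. Released structure: two simple spans PQ and QR with a hinge at Q.
Rotations at Q on the released spans (each span's end-slope, ×1/EI):
  span PQ: UDL 32: wL³/(24EI) = 288/EI
  span QR: point load 19 at a = 5.6: Pab(L + b)/(6LEI) = 55.33/EI
  span QR: UDL 31: wL³/(24EI) = 661.3/EI
  relative rotation θ_0 = (288 + 716.7)/EI = 1005/EI
A unit hogging moment at Q produces rotation L₁/(3EI) + L₂/(3EI) = 4.667/EI.
Compatibility: M_Q·(L₁+L₂)/(3EI) = θ_0, giving M_Q = 215.3 kip·ft (hogging).
Span PQ, ΣM about P with M_Q applied at Q: R_Q^{PQ}·6 = 576 + 215.3, so R_Q^{PQ} = 131.9 kip and R_P = 192 − 131.9 = 60.12 kip.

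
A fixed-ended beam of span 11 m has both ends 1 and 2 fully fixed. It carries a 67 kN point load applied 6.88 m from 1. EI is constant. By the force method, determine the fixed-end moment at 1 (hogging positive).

Release both end moments; the primary structure is a simply-supported span 12 with redundants M_1 and M_2.
On the primary (simply-supported) span, the end slopes from the loading are:
  at 1: point load 67 at a = 6.88: Pab(L + b)/(6LEI) = 435.1/EI
  at 2: point load 67 at a = 6.88: Pab(L + a)/(6LEI) = 514.5/EI
  θ_10 = 435.1/EI,  θ_20 = 514.5/EI
Flexibility coefficients: a unit moment at one end gives L/(3EI) there and L/(6EI) at the far end, so f₁₁ = f₂₂ = 3.667/EI and f₁₂ = f₂₁ = 1.833/EI.
Compatibility — zero rotation at each built-in end:
  3.667 M_1 + 1.833 M_2 = 435.1
  1.833 M_1 + 3.667 M_2 = 514.5
Solving the pair gives M_1 = 64.67 kN·m and M_2 = 108 kN·m (hogging).

M_1 = 64.67 kN·m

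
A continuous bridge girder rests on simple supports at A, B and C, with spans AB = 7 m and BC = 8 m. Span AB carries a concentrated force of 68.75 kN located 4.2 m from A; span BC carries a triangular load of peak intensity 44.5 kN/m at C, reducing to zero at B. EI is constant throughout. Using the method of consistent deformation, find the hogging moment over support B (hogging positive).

Insert a hinge at B; M_B is the redundant, and each span becomes simply supported.
End slopes at the hinge B, treating each span as simply supported:
  span AB: point load 68.75 at a = 4.2: Pab(L + a)/(6LEI) = 215.6/EI
  span BC: triangular load, peak 44.5: 7w₀L³/(360EI) = 443/EI
  relative rotation θ_0 = (215.6 + 443)/EI = 658.6/EI
A unit hogging moment at B produces rotation L₁/(3EI) + L₂/(3EI) = 5/EI.
Slope continuity at B: θ_0 = M_B·5/EI, so M_B = 658.6/5 = 131.7 kN·m (hogging).

M_B = 131.7 kN·m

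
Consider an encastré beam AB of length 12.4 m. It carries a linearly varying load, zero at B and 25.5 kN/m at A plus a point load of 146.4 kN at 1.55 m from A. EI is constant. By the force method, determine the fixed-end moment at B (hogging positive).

M_B = 155.5 kN·m

Release both end moments; the primary structure is a simply-supported span AB with redundants M_A and M_B.
On the primary (simply-supported) span, the end slopes from the loading are:
  at A: triangular load, peak 25.5: w₀L³/(45EI) = 1080/EI
  at B: triangular load, peak 25.5: 7w₀L³/(360EI) = 945.4/EI
  at A: point load 146.4 at a = 1.55: Pab(L + b)/(6LEI) = 769.4/EI
  at B: point load 146.4 at a = 1.55: Pab(L + a)/(6LEI) = 461.6/EI
  θ_A0 = 1850/EI,  θ_B0 = 1407/EI
Flexibility coefficients: a unit moment at one end gives L/(3EI) there and L/(6EI) at the far end, so f₁₁ = f₂₂ = 4.133/EI and f₁₂ = f₂₁ = 2.067/EI.
Compatibility — zero rotation at each built-in end:
  4.133 M_A + 2.067 M_B = 1850
  2.067 M_A + 4.133 M_B = 1407
Solving the pair gives M_A = 369.8 kN·m and M_B = 155.5 kN·m (hogging).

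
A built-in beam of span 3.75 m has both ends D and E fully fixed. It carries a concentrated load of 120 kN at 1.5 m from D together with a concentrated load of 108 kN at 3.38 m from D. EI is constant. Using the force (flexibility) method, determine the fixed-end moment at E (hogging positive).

Take the two fixed-end moments M_D, M_E as redundants; the released structure is the simple span DE.
On the primary (simply-supported) span, the end slopes from the loading are:
  at D: point load 120 at a = 1.5: Pab(L + b)/(6LEI) = 108/EI
  at E: point load 120 at a = 1.5: Pab(L + a)/(6LEI) = 94.5/EI
  at D: point load 108 at a = 3.38: Pab(L + b)/(6LEI) = 24.73/EI
  at E: point load 108 at a = 3.38: Pab(L + a)/(6LEI) = 42.8/EI
  θ_D0 = 132.7/EI,  θ_E0 = 137.3/EI
Flexibility coefficients: a unit moment at one end gives L/(3EI) there and L/(6EI) at the far end, so f₁₁ = f₂₂ = 1.25/EI and f₁₂ = f₂₁ = 0.625/EI.
Compatibility — zero rotation at each built-in end:
  1.25 M_D + 0.625 M_E = 132.7
  0.625 M_D + 1.25 M_E = 137.3
Solving the pair gives M_D = 68.35 kN·m and M_E = 75.66 kN·m (hogging).

M_E = 75.66 kN·m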